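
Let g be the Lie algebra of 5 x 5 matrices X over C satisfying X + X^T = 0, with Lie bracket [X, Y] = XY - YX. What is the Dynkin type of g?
B2

This is so(5) with 5 odd, which has dimension 5(5-1)/2 = 10 and rank (5-1)/2 = 2. In the classification of classical Lie algebras, the orthogonal algebra so(2n+1) in an odd number of variables has type B_n; here n = 2, so the Dynkin diagram is a chain of 2 nodes with a double edge at one end; the terminal node there is the unique short simple root (B_2). Hence the type is B_2.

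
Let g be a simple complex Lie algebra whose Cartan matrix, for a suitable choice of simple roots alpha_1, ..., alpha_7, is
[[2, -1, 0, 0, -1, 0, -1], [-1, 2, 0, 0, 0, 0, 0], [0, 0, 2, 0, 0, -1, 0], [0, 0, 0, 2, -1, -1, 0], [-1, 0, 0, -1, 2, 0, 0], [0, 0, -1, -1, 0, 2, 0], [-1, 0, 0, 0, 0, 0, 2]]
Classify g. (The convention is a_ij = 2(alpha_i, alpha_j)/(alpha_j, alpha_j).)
The matrix has rank 7 with 2's on the diagonal. Reading the off-diagonal entries as Dynkin edges (a single edge where a_ij = a_ji = -1; a double or triple edge where a_ij * a_ji = 2 or 3), the diagram is a chain of 5 nodes with a fork of two nodes at one end (D_7). One simple-root ordering that puts it in standard form is (alpha_3, alpha_6, alpha_4, alpha_5, alpha_1, alpha_7, alpha_2). So the algebra is type D_7, i.e. so(14).

D_7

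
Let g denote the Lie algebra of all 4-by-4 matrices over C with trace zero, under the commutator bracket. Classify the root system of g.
This is sl(4), which has dimension 4^2 - 1 = 15 and rank 4 - 1 = 3 (a Cartan subalgebra is the diagonal traceless matrices). In the classification of classical Lie algebras, the special linear algebra sl(n+1) has type A_n; here n = 3, so the Dynkin diagram is a chain of 3 nodes with single edges (A_3). Hence the type is A_3.

type A_3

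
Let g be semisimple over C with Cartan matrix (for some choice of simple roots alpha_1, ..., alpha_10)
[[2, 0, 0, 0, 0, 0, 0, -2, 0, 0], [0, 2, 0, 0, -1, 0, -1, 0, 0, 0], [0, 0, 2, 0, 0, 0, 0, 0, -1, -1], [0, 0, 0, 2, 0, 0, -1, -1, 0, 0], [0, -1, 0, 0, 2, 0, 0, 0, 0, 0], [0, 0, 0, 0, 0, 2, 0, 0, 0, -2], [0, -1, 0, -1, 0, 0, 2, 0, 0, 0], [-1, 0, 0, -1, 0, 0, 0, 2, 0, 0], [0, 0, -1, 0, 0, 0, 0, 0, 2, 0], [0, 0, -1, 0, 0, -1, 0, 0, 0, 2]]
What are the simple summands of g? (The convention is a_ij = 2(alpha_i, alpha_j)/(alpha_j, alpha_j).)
The diagram associated to this matrix has two connected components: the simple roots {alpha_3, alpha_6, alpha_9, alpha_10} form a chain of 4 nodes with a double edge at one end; the terminal node there is the unique long simple root (C_4), and {alpha_1, alpha_2, alpha_4, alpha_5, alpha_7, alpha_8} form a chain of 6 nodes with a double edge at one end; the terminal node there is the unique long simple root (C_6). A semisimple Lie algebra decomposes uniquely as the direct sum of simple ideals, one per connected component of its Dynkin diagram, so g ≅ C_4 ⊕ C_6 (dimension 36 + 78 = 114).

C_4 (sp(8)) + C_6 (sp(12))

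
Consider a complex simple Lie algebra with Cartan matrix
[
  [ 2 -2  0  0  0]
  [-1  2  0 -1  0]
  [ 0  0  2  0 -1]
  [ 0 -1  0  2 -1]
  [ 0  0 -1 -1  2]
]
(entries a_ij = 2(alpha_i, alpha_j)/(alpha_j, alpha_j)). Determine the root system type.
The matrix has rank 5 with 2's on the diagonal. Reading the off-diagonal entries as Dynkin edges (a single edge where a_ij = a_ji = -1; a double or triple edge where a_ij * a_ji = 2 or 3), the diagram is a chain of 5 nodes with a double edge at one end; the terminal node there is the unique long simple root (C_5). One simple-root ordering that puts it in standard form is (alpha_3, alpha_5, alpha_4, alpha_2, alpha_1). So the algebra is type C_5, i.e. sp(10).

C_5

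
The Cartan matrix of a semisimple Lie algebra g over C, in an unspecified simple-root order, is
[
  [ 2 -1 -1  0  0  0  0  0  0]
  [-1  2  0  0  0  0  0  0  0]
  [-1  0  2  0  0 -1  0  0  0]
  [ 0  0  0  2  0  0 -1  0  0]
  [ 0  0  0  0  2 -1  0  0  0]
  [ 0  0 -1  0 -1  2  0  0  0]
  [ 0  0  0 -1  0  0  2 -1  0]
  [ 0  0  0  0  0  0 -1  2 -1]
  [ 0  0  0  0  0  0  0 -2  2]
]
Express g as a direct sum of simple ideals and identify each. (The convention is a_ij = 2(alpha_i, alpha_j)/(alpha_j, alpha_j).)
The diagram associated to this matrix has two connected components: the simple roots {alpha_1, alpha_2, alpha_3, alpha_5, alpha_6} form a chain of 5 nodes with single edges (A_5), and {alpha_4, alpha_7, alpha_8, alpha_9} form a chain of 4 nodes with a double edge at one end; the terminal node there is the unique long simple root (C_4). A semisimple Lie algebra decomposes uniquely as the direct sum of simple ideals, one per connected component of its Dynkin diagram, so g ≅ A_5 ⊕ C_4 (dimension 35 + 36 = 71).

A_5 + C_4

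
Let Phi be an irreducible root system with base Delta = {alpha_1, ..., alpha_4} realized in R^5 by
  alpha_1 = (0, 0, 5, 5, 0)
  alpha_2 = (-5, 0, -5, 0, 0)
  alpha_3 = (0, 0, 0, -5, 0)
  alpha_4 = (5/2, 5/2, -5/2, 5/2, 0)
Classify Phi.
Compute the Cartan integers a_ij = 2(alpha_i, alpha_j)/(alpha_j, alpha_j); the resulting 4x4 Cartan matrix is
[[2, -1, -2, 0], [-1, 2, 0, 0], [-1, 0, 2, -1], [0, 0, -1, 2]].
The roots have two lengths (squared-length ratio 2:1); the short ones are alpha_{3,4}. The associated Dynkin diagram is a chain of 4 nodes with a double edge between the middle two (F_4), so the type is F_4.

F_4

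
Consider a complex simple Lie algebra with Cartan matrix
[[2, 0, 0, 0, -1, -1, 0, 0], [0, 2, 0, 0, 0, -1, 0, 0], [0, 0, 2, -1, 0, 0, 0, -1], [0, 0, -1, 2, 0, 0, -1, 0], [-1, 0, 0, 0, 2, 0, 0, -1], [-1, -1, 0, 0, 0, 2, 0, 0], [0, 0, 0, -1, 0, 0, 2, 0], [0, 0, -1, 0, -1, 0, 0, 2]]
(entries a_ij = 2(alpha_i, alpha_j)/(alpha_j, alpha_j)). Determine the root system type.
The matrix has rank 8 with 2's on the diagonal. Reading the off-diagonal entries as Dynkin edges (a single edge where a_ij = a_ji = -1; a double or triple edge where a_ij * a_ji = 2 or 3), the diagram is a chain of 8 nodes with single edges (A_8). One simple-root ordering that puts it in standard form is (alpha_7, alpha_4, alpha_3, alpha_8, alpha_5, alpha_1, alpha_6, alpha_2). So the algebra is type A_8, i.e. sl(9).

A_8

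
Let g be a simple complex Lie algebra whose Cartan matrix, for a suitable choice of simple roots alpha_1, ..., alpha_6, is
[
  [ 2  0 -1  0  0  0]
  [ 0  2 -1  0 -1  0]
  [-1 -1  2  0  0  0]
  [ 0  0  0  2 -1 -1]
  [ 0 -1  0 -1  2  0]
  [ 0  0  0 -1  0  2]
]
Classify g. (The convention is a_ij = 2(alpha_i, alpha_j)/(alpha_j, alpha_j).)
A6

The matrix has rank 6 with 2's on the diagonal. Reading the off-diagonal entries as Dynkin edges (a single edge where a_ij = a_ji = -1; a double or triple edge where a_ij * a_ji = 2 or 3), the diagram is a chain of 6 nodes with single edges (A_6). One simple-root ordering that puts it in standard form is (alpha_1, alpha_3, alpha_2, alpha_5, alpha_4, alpha_6). So the algebra is type A_6, i.e. sl(7).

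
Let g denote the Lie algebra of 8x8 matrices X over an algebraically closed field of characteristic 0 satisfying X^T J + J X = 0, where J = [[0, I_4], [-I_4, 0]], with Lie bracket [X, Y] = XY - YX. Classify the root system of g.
This is sp(8), which has dimension 8(8+1)/2 = 36 and rank 8/2 = 4. In the classification of classical Lie algebras, the symplectic algebra sp(2n) has type C_n; here n = 4, so the Dynkin diagram is a chain of 4 nodes with a double edge at one end; the terminal node there is the unique long simple root (C_4). Hence the type is C_4.

C_4 (sp(8))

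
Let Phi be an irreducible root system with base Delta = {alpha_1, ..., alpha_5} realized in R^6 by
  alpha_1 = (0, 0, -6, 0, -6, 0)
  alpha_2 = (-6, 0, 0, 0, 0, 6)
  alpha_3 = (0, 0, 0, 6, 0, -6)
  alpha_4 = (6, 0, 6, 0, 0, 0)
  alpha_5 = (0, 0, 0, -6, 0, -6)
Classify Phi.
D_5

Compute the Cartan integers a_ij = 2(alpha_i, alpha_j)/(alpha_j, alpha_j); the resulting 5x5 Cartan matrix is
[[2, 0, 0, -1, 0], [0, 2, -1, -1, -1], [0, -1, 2, 0, 0], [-1, -1, 0, 2, 0], [0, -1, 0, 0, 2]].
All simple roots have the same length, so the diagram is simply laced. The associated Dynkin diagram is a chain of 3 nodes with a fork of two nodes at one end (D_5), so the type is D_5 (the algebra so(10)).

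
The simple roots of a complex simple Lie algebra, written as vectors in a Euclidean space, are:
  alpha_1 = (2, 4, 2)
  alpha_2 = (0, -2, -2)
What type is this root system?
G_2

Compute the Cartan integers a_ij = 2(alpha_i, alpha_j)/(alpha_j, alpha_j); the resulting 2x2 Cartan matrix is
[[2, -3], [-1, 2]].
The roots have two lengths (squared-length ratio 3:1); the short ones are alpha_{2}. The associated Dynkin diagram is two nodes joined by a triple edge (G_2), so the type is G_2.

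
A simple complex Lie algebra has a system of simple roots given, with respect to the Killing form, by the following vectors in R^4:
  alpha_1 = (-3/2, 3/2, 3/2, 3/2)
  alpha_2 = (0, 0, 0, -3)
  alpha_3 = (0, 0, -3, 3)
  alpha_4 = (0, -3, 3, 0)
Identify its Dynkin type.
type F_4

Compute the Cartan integers a_ij = 2(alpha_i, alpha_j)/(alpha_j, alpha_j); the resulting 4x4 Cartan matrix is
[[2, -1, 0, 0], [-1, 2, -1, 0], [0, -2, 2, -1], [0, 0, -1, 2]].
The roots have two lengths (squared-length ratio 2:1); the short ones are alpha_{1,2}. The associated Dynkin diagram is a chain of 4 nodes with a double edge between the middle two (F_4), so the type is F_4.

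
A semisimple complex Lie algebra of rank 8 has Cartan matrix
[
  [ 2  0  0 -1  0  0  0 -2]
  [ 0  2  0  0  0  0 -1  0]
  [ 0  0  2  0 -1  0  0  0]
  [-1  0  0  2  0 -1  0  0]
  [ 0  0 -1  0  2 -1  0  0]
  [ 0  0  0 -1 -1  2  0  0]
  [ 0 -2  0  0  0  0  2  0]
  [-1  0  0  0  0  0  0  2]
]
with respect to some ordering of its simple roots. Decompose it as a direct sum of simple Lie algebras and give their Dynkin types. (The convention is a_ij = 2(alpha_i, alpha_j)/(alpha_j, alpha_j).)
The diagram associated to this matrix has two connected components: the simple roots {alpha_2, alpha_7} form a chain of 2 nodes with a double edge at one end; the terminal node there is the unique short simple root (B_2), and {alpha_1, alpha_3, alpha_4, alpha_5, alpha_6, alpha_8} form a chain of 6 nodes with a double edge at one end; the terminal node there is the unique short simple root (B_6). A semisimple Lie algebra decomposes uniquely as the direct sum of simple ideals, one per connected component of its Dynkin diagram, so g ≅ B_2 ⊕ B_6 (dimension 10 + 78 = 88).

B_2 + B_6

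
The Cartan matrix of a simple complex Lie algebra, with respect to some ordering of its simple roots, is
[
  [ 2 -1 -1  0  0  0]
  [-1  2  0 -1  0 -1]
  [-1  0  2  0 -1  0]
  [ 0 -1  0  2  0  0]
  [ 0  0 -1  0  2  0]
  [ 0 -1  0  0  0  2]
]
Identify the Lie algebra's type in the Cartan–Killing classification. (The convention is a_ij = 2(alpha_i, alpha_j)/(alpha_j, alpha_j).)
The matrix has rank 6 with 2's on the diagonal. Reading the off-diagonal entries as Dynkin edges (a single edge where a_ij = a_ji = -1; a double or triple edge where a_ij * a_ji = 2 or 3), the diagram is a chain of 4 nodes with a fork of two nodes at one end (D_6). One simple-root ordering that puts it in standard form is (alpha_5, alpha_3, alpha_1, alpha_2, alpha_6, alpha_4). So the algebra is type D_6, i.e. so(12).

type D_6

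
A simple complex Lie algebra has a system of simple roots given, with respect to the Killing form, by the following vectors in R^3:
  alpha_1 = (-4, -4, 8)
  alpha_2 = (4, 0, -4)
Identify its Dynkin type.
G_2

Compute the Cartan integers a_ij = 2(alpha_i, alpha_j)/(alpha_j, alpha_j); the resulting 2x2 Cartan matrix is
[[2, -3], [-1, 2]].
The roots have two lengths (squared-length ratio 3:1); the short ones are alpha_{2}. The associated Dynkin diagram is two nodes joined by a triple edge (G_2), so the type is G_2.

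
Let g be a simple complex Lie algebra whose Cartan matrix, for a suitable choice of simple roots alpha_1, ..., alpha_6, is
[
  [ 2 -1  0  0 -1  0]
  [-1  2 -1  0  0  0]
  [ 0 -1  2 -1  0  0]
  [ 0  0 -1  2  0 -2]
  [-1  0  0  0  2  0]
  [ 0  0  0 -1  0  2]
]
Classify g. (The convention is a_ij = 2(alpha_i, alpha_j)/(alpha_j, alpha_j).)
The matrix has rank 6 with 2's on the diagonal. Reading the off-diagonal entries as Dynkin edges (a single edge where a_ij = a_ji = -1; a double or triple edge where a_ij * a_ji = 2 or 3), the diagram is a chain of 6 nodes with a double edge at one end; the terminal node there is the unique short simple root (B_6). One simple-root ordering that puts it in standard form is (alpha_5, alpha_1, alpha_2, alpha_3, alpha_4, alpha_6). So the algebra is type B_6, i.e. so(13).

B_6 (so(13))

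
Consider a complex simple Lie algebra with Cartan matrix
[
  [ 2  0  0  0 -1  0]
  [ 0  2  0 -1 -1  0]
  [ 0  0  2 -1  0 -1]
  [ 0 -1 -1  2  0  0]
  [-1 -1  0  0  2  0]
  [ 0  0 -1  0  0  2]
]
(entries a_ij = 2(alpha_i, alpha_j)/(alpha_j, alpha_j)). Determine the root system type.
The matrix has rank 6 with 2's on the diagonal. Reading the off-diagonal entries as Dynkin edges (a single edge where a_ij = a_ji = -1; a double or triple edge where a_ij * a_ji = 2 or 3), the diagram is a chain of 6 nodes with single edges (A_6). One simple-root ordering that puts it in standard form is (alpha_1, alpha_5, alpha_2, alpha_4, alpha_3, alpha_6). So the algebra is type A_6, i.e. sl(7).

type A_6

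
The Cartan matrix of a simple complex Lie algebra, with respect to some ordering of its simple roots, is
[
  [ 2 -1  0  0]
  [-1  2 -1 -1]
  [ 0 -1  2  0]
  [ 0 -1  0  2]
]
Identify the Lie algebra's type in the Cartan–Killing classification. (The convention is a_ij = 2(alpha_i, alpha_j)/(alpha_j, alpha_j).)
D_4

The matrix has rank 4 with 2's on the diagonal. Reading the off-diagonal entries as Dynkin edges (a single edge where a_ij = a_ji = -1; a double or triple edge where a_ij * a_ji = 2 or 3), the diagram is a chain of 2 nodes with a fork of two nodes at one end (D_4). One simple-root ordering that puts it in standard form is (alpha_1, alpha_2, alpha_4, alpha_3). So the algebra is type D_4, i.e. so(8).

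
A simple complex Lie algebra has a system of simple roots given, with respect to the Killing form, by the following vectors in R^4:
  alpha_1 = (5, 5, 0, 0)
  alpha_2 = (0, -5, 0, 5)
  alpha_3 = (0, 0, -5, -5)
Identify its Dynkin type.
A_3

Compute the Cartan integers a_ij = 2(alpha_i, alpha_j)/(alpha_j, alpha_j); the resulting 3x3 Cartan matrix is
[[2, -1, 0], [-1, 2, -1], [0, -1, 2]].
All simple roots have the same length, so the diagram is simply laced. The associated Dynkin diagram is a chain of 3 nodes with single edges (A_3), so the type is A_3 (the algebra sl(4)).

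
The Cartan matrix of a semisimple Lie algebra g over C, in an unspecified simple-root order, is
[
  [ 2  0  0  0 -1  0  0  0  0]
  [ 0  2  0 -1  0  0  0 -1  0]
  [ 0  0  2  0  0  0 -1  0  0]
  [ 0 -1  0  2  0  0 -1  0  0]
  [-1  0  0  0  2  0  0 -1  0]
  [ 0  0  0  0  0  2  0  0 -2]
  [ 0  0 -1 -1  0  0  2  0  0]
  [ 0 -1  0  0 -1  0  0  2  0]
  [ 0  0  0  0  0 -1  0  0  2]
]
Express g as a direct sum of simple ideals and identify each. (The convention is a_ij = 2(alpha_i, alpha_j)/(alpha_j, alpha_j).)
A_7 (sl(8)) + B_2 (so(5))

The diagram associated to this matrix has two connected components: the simple roots {alpha_1, alpha_2, alpha_3, alpha_4, alpha_5, alpha_7, alpha_8} form a chain of 7 nodes with single edges (A_7), and {alpha_6, alpha_9} form a chain of 2 nodes with a double edge at one end; the terminal node there is the unique short simple root (B_2). A semisimple Lie algebra decomposes uniquely as the direct sum of simple ideals, one per connected component of its Dynkin diagram, so g ≅ A_7 ⊕ B_2 (dimension 63 + 10 = 73).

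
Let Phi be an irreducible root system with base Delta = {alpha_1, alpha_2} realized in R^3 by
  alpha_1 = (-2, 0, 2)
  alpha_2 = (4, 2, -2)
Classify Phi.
Compute the Cartan integers a_ij = 2(alpha_i, alpha_j)/(alpha_j, alpha_j); the resulting 2x2 Cartan matrix is
[[2, -1], [-3, 2]].
The roots have two lengths (squared-length ratio 3:1); the short ones are alpha_{1}. The associated Dynkin diagram is two nodes joined by a triple edge (G_2), so the type is G_2.

G_2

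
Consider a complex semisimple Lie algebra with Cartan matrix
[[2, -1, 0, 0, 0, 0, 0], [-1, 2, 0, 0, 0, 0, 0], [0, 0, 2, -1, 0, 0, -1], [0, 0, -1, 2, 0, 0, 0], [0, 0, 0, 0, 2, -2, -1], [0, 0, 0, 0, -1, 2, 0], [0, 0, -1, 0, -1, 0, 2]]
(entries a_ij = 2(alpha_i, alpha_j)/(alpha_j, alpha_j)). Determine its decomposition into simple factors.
The diagram associated to this matrix has two connected components: the simple roots {alpha_1, alpha_2} form a chain of 2 nodes with single edges (A_2), and {alpha_3, alpha_4, alpha_5, alpha_6, alpha_7} form a chain of 5 nodes with a double edge at one end; the terminal node there is the unique short simple root (B_5). A semisimple Lie algebra decomposes uniquely as the direct sum of simple ideals, one per connected component of its Dynkin diagram, so g ≅ A_2 ⊕ B_5 (dimension 8 + 55 = 63).

A_2 (sl(3)) ⊕ B_5 (so(11))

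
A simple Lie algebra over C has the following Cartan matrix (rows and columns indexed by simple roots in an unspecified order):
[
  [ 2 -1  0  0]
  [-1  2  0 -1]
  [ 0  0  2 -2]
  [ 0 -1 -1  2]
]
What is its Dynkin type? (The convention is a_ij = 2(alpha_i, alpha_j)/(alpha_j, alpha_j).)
The matrix has rank 4 with 2's on the diagonal. Reading the off-diagonal entries as Dynkin edges (a single edge where a_ij = a_ji = -1; a double or triple edge where a_ij * a_ji = 2 or 3), the diagram is a chain of 4 nodes with a double edge at one end; the terminal node there is the unique long simple root (C_4). One simple-root ordering that puts it in standard form is (alpha_1, alpha_2, alpha_4, alpha_3). So the algebra is type C_4, i.e. sp(8).

C4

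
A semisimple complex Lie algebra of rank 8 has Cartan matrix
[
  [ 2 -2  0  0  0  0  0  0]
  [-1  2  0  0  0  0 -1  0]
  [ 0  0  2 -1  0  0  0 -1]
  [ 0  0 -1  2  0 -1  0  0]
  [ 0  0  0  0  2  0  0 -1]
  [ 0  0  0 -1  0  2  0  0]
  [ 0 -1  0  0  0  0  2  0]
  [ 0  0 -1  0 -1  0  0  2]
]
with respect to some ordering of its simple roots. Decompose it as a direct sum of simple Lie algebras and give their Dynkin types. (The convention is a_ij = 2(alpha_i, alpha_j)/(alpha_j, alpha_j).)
The diagram associated to this matrix has two connected components: the simple roots {alpha_3, alpha_4, alpha_5, alpha_6, alpha_8} form a chain of 5 nodes with single edges (A_5), and {alpha_1, alpha_2, alpha_7} form a chain of 3 nodes with a double edge at one end; the terminal node there is the unique long simple root (C_3). A semisimple Lie algebra decomposes uniquely as the direct sum of simple ideals, one per connected component of its Dynkin diagram, so g ≅ A_5 ⊕ C_3 (dimension 35 + 21 = 56).

A5 ⊕ C3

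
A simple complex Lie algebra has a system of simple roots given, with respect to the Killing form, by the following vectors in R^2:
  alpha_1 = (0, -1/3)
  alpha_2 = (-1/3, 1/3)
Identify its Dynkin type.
Compute the Cartan integers a_ij = 2(alpha_i, alpha_j)/(alpha_j, alpha_j); the resulting 2x2 Cartan matrix is
[[2, -1], [-2, 2]].
The roots have two lengths (squared-length ratio 2:1); the short ones are alpha_{1}. The associated Dynkin diagram is a chain of 2 nodes with a double edge at one end; the terminal node there is the unique short simple root (B_2), so the type is B_2 (the algebra so(5)).

type B_2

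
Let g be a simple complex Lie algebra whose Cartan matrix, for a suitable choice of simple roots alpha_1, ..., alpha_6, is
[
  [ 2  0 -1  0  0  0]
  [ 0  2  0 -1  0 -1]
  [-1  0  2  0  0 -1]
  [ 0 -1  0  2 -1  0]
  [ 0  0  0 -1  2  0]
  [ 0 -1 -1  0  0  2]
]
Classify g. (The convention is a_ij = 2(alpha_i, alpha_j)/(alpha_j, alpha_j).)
A_6 (sl(7))

The matrix has rank 6 with 2's on the diagonal. Reading the off-diagonal entries as Dynkin edges (a single edge where a_ij = a_ji = -1; a double or triple edge where a_ij * a_ji = 2 or 3), the diagram is a chain of 6 nodes with single edges (A_6). One simple-root ordering that puts it in standard form is (alpha_1, alpha_3, alpha_6, alpha_2, alpha_4, alpha_5). So the algebra is type A_6, i.e. sl(7).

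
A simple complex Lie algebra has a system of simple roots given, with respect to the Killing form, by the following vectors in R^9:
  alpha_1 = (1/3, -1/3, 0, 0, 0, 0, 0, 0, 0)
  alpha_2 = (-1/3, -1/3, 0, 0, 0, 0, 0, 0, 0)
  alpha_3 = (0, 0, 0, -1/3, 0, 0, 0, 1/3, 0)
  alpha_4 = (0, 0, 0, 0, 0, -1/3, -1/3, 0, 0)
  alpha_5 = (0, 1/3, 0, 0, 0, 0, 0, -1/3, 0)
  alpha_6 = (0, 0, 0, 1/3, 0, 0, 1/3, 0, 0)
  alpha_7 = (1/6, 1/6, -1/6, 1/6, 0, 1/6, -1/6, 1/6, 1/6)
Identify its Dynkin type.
Compute the Cartan integers a_ij = 2(alpha_i, alpha_j)/(alpha_j, alpha_j); the resulting 7x7 Cartan matrix is
[[2, 0, 0, 0, -1, 0, 0], [0, 2, 0, 0, -1, 0, -1], [0, 0, 2, 0, -1, -1, 0], [0, 0, 0, 2, 0, -1, 0], [-1, -1, -1, 0, 2, 0, 0], [0, 0, -1, -1, 0, 2, 0], [0, -1, 0, 0, 0, 0, 2]].
All simple roots have the same length, so the diagram is simply laced. The associated Dynkin diagram is a chain of 6 nodes with one extra node attached to the third node from one end (E_7), so the type is E_7.

E7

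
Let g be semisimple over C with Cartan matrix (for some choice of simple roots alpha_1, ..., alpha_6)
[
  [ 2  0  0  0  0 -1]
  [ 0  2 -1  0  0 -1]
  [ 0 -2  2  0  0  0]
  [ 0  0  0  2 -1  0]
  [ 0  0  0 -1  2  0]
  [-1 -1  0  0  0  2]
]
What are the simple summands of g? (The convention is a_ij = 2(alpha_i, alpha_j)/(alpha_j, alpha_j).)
The diagram associated to this matrix has two connected components: the simple roots {alpha_4, alpha_5} form a chain of 2 nodes with single edges (A_2), and {alpha_1, alpha_2, alpha_3, alpha_6} form a chain of 4 nodes with a double edge at one end; the terminal node there is the unique long simple root (C_4). A semisimple Lie algebra decomposes uniquely as the direct sum of simple ideals, one per connected component of its Dynkin diagram, so g ≅ A_2 ⊕ C_4 (dimension 8 + 36 = 44).

A_2 (sl(3)) + C_4 (sp(8))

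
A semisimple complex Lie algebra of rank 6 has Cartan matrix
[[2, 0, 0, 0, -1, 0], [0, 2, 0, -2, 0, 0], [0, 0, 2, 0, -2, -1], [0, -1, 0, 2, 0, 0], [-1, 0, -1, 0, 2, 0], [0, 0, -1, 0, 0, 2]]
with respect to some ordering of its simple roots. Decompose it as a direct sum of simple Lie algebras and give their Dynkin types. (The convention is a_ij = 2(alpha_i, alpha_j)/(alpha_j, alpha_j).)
The diagram associated to this matrix has two connected components: the simple roots {alpha_2, alpha_4} form a chain of 2 nodes with a double edge at one end; the terminal node there is the unique short simple root (B_2), and {alpha_1, alpha_3, alpha_5, alpha_6} form a chain of 4 nodes with a double edge between the middle two (F_4). A semisimple Lie algebra decomposes uniquely as the direct sum of simple ideals, one per connected component of its Dynkin diagram, so g ≅ B_2 ⊕ F_4 (dimension 10 + 52 = 62).

B_2 (so(5)) + F_4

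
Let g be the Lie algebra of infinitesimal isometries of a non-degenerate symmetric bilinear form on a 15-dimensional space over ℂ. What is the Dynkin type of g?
This is so(15) with 15 odd, which has dimension 15(15-1)/2 = 105 and rank (15-1)/2 = 7. In the classification of classical Lie algebras, the orthogonal algebra so(2n+1) in an odd number of variables has type B_n; here n = 7, so the Dynkin diagram is a chain of 7 nodes with a double edge at one end; the terminal node there is the unique short simple root (B_7). Hence the type is B_7.

B_7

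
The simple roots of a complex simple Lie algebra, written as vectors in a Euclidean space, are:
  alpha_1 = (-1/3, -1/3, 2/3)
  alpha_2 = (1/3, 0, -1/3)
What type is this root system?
Compute the Cartan integers a_ij = 2(alpha_i, alpha_j)/(alpha_j, alpha_j); the resulting 2x2 Cartan matrix is
[[2, -3], [-1, 2]].
The roots have two lengths (squared-length ratio 3:1); the short ones are alpha_{2}. The associated Dynkin diagram is two nodes joined by a triple edge (G_2), so the type is G_2.

G2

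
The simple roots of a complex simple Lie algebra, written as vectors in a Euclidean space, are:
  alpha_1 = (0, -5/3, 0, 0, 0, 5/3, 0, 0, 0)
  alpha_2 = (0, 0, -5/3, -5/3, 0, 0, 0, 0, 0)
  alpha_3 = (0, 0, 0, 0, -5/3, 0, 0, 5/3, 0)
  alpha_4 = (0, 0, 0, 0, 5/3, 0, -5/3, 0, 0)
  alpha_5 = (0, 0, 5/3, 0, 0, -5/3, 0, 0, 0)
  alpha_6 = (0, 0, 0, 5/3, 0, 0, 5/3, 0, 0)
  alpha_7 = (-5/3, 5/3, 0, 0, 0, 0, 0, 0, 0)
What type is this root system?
type A_7

Compute the Cartan integers a_ij = 2(alpha_i, alpha_j)/(alpha_j, alpha_j); the resulting 7x7 Cartan matrix is
[[2, 0, 0, 0, -1, 0, -1], [0, 2, 0, 0, -1, -1, 0], [0, 0, 2, -1, 0, 0, 0], [0, 0, -1, 2, 0, -1, 0], [-1, -1, 0, 0, 2, 0, 0], [0, -1, 0, -1, 0, 2, 0], [-1, 0, 0, 0, 0, 0, 2]].
All simple roots have the same length, so the diagram is simply laced. The associated Dynkin diagram is a chain of 7 nodes with single edges (A_7), so the type is A_7 (the algebra sl(8)).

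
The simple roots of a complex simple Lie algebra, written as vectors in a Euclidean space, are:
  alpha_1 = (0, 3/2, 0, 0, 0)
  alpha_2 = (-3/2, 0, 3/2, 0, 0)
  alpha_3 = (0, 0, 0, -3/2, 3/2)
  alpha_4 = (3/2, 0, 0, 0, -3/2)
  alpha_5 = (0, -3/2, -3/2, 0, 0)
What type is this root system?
B_5

Compute the Cartan integers a_ij = 2(alpha_i, alpha_j)/(alpha_j, alpha_j); the resulting 5x5 Cartan matrix is
[[2, 0, 0, 0, -1], [0, 2, 0, -1, -1], [0, 0, 2, -1, 0], [0, -1, -1, 2, 0], [-2, -1, 0, 0, 2]].
The roots have two lengths (squared-length ratio 2:1); the short ones are alpha_{1}. The associated Dynkin diagram is a chain of 5 nodes with a double edge at one end; the terminal node there is the unique short simple root (B_5), so the type is B_5 (the algebra so(11)).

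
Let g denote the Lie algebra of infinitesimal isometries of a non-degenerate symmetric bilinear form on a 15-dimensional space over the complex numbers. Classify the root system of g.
This is so(15) with 15 odd, which has dimension 15(15-1)/2 = 105 and rank (15-1)/2 = 7. In the classification of classical Lie algebras, the orthogonal algebra so(2n+1) in an odd number of variables has type B_n; here n = 7, so the Dynkin diagram is a chain of 7 nodes with a double edge at one end; the terminal node there is the unique short simple root (B_7). Hence the type is B_7.

type B_7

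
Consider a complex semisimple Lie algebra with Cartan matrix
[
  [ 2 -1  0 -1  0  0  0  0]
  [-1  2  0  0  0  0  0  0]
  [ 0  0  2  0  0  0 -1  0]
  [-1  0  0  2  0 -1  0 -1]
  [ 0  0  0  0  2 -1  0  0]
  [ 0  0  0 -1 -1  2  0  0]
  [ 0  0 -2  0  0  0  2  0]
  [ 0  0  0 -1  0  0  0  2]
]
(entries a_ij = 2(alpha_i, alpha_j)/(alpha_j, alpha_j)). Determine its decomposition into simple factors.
The diagram associated to this matrix has two connected components: the simple roots {alpha_3, alpha_7} form a chain of 2 nodes with a double edge at one end; the terminal node there is the unique short simple root (B_2), and {alpha_1, alpha_2, alpha_4, alpha_5, alpha_6, alpha_8} form a chain of 5 nodes with one extra node attached to the third node from one end (E_6). A semisimple Lie algebra decomposes uniquely as the direct sum of simple ideals, one per connected component of its Dynkin diagram, so g ≅ B_2 ⊕ E_6 (dimension 10 + 78 = 88).

B_2 + E_6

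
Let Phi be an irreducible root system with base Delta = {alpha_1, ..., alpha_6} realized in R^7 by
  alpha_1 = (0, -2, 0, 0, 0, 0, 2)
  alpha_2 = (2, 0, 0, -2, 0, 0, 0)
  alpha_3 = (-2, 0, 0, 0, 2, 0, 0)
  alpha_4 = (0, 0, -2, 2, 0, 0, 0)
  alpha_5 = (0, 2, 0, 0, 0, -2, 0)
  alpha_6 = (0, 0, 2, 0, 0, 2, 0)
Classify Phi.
A_6

Compute the Cartan integers a_ij = 2(alpha_i, alpha_j)/(alpha_j, alpha_j); the resulting 6x6 Cartan matrix is
[[2, 0, 0, 0, -1, 0], [0, 2, -1, -1, 0, 0], [0, -1, 2, 0, 0, 0], [0, -1, 0, 2, 0, -1], [-1, 0, 0, 0, 2, -1], [0, 0, 0, -1, -1, 2]].
All simple roots have the same length, so the diagram is simply laced. The associated Dynkin diagram is a chain of 6 nodes with single edges (A_6), so the type is A_6 (the algebra sl(7)).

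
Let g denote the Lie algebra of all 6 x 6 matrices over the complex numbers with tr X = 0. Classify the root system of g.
A_5

This is sl(6), which has dimension 6^2 - 1 = 35 and rank 6 - 1 = 5 (a Cartan subalgebra is the diagonal traceless matrices). In the classification of classical Lie algebras, the special linear algebra sl(n+1) has type A_n; here n = 5, so the Dynkin diagram is a chain of 5 nodes with single edges (A_5). Hence the type is A_5.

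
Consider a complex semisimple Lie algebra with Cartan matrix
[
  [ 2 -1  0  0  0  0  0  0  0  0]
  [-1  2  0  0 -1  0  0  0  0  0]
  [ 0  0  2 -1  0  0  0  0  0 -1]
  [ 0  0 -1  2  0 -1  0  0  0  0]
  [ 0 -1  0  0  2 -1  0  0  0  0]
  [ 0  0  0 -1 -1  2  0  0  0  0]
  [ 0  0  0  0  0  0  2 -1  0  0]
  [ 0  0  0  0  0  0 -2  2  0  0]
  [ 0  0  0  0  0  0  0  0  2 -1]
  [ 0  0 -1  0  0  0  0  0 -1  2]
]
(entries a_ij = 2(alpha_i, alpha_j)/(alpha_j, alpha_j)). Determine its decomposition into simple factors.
The diagram associated to this matrix has two connected components: the simple roots {alpha_1, alpha_2, alpha_3, alpha_4, alpha_5, alpha_6, alpha_9, alpha_10} form a chain of 8 nodes with single edges (A_8), and {alpha_7, alpha_8} form a chain of 2 nodes with a double edge at one end; the terminal node there is the unique short simple root (B_2). A semisimple Lie algebra decomposes uniquely as the direct sum of simple ideals, one per connected component of its Dynkin diagram, so g ≅ A_8 ⊕ B_2 (dimension 80 + 10 = 90).

A_8 + B_2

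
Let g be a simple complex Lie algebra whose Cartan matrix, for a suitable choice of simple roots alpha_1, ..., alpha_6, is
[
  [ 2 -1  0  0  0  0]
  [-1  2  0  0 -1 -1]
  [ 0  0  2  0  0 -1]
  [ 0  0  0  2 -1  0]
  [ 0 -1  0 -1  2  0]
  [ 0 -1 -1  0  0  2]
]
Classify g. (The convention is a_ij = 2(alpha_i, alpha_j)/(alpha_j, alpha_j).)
E_6

The matrix has rank 6 with 2's on the diagonal. Reading the off-diagonal entries as Dynkin edges (a single edge where a_ij = a_ji = -1; a double or triple edge where a_ij * a_ji = 2 or 3), the diagram is a chain of 5 nodes with one extra node attached to the third node from one end (E_6). One simple-root ordering that puts it in standard form is (alpha_4, alpha_1, alpha_5, alpha_2, alpha_6, alpha_3). So the algebra is type E_6.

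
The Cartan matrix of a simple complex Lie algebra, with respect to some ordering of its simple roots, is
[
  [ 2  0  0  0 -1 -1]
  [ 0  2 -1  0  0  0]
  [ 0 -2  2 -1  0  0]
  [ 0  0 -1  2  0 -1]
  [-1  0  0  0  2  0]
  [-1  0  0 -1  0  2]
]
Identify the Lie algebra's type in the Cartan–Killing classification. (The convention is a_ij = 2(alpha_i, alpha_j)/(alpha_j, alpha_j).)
type B_6

The matrix has rank 6 with 2's on the diagonal. Reading the off-diagonal entries as Dynkin edges (a single edge where a_ij = a_ji = -1; a double or triple edge where a_ij * a_ji = 2 or 3), the diagram is a chain of 6 nodes with a double edge at one end; the terminal node there is the unique short simple root (B_6). One simple-root ordering that puts it in standard form is (alpha_5, alpha_1, alpha_6, alpha_4, alpha_3, alpha_2). So the algebra is type B_6, i.e. so(13).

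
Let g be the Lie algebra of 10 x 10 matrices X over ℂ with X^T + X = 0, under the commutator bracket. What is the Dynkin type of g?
D5

This is so(10) with 10 even, which has dimension 10(10-1)/2 = 45 and rank 10/2 = 5. In the classification of classical Lie algebras, the orthogonal algebra so(2n) in an even number of variables has type D_n; here n = 5, so the Dynkin diagram is a chain of 3 nodes with a fork of two nodes at one end (D_5). Hence the type is D_5.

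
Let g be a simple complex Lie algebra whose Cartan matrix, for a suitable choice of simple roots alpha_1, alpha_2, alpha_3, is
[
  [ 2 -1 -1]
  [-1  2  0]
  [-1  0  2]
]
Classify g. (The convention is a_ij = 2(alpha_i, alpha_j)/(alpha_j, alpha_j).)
type A_3

The matrix has rank 3 with 2's on the diagonal. Reading the off-diagonal entries as Dynkin edges (a single edge where a_ij = a_ji = -1; a double or triple edge where a_ij * a_ji = 2 or 3), the diagram is a chain of 3 nodes with single edges (A_3). One simple-root ordering that puts it in standard form is (alpha_3, alpha_1, alpha_2). So the algebra is type A_3, i.e. sl(4).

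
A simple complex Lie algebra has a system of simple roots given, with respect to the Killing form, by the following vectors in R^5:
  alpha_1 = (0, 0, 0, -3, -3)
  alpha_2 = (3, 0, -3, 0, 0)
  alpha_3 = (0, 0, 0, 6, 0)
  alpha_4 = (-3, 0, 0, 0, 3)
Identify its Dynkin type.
Compute the Cartan integers a_ij = 2(alpha_i, alpha_j)/(alpha_j, alpha_j); the resulting 4x4 Cartan matrix is
[[2, 0, -1, -1], [0, 2, 0, -1], [-2, 0, 2, 0], [-1, -1, 0, 2]].
The roots have two lengths (squared-length ratio 2:1); the short ones are alpha_{1,2,4}. The associated Dynkin diagram is a chain of 4 nodes with a double edge at one end; the terminal node there is the unique long simple root (C_4), so the type is C_4 (the algebra sp(8)).

C_4 (sp(8))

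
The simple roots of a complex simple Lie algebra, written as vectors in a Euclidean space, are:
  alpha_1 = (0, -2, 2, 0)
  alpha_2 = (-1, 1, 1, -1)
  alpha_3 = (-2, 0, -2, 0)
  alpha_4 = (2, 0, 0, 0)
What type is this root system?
Compute the Cartan integers a_ij = 2(alpha_i, alpha_j)/(alpha_j, alpha_j); the resulting 4x4 Cartan matrix is
[[2, 0, -1, 0], [0, 2, 0, -1], [-1, 0, 2, -2], [0, -1, -1, 2]].
The roots have two lengths (squared-length ratio 2:1); the short ones are alpha_{2,4}. The associated Dynkin diagram is a chain of 4 nodes with a double edge between the middle two (F_4), so the type is F_4.

F_4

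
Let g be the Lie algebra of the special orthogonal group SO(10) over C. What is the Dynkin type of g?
This is so(10) with 10 even, which has dimension 10(10-1)/2 = 45 and rank 10/2 = 5. In the classification of classical Lie algebras, the orthogonal algebra so(2n) in an even number of variables has type D_n; here n = 5, so the Dynkin diagram is a chain of 3 nodes with a fork of two nodes at one end (D_5). Hence the type is D_5.

D5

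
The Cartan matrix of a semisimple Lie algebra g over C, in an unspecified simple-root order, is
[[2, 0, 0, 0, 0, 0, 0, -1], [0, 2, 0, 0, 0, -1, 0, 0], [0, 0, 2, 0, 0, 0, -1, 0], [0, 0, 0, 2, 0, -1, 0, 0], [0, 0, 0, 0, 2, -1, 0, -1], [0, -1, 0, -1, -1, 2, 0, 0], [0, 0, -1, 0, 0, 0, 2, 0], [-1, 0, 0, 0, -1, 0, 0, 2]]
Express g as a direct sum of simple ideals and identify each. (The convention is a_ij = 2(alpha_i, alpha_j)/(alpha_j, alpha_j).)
type A_2 ⊕ type D_6

The diagram associated to this matrix has two connected components: the simple roots {alpha_3, alpha_7} form a chain of 2 nodes with single edges (A_2), and {alpha_1, alpha_2, alpha_4, alpha_5, alpha_6, alpha_8} form a chain of 4 nodes with a fork of two nodes at one end (D_6). A semisimple Lie algebra decomposes uniquely as the direct sum of simple ideals, one per connected component of its Dynkin diagram, so g ≅ A_2 ⊕ D_6 (dimension 8 + 66 = 74).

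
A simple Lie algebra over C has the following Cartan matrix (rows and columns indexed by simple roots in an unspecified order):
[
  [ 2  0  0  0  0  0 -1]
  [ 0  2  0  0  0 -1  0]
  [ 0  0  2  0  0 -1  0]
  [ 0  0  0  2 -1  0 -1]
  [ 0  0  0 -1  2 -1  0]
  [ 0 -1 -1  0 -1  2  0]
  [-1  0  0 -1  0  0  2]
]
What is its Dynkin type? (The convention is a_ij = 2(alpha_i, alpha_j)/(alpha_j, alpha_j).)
D_7

The matrix has rank 7 with 2's on the diagonal. Reading the off-diagonal entries as Dynkin edges (a single edge where a_ij = a_ji = -1; a double or triple edge where a_ij * a_ji = 2 or 3), the diagram is a chain of 5 nodes with a fork of two nodes at one end (D_7). One simple-root ordering that puts it in standard form is (alpha_1, alpha_7, alpha_4, alpha_5, alpha_6, alpha_3, alpha_2). So the algebra is type D_7, i.e. so(14).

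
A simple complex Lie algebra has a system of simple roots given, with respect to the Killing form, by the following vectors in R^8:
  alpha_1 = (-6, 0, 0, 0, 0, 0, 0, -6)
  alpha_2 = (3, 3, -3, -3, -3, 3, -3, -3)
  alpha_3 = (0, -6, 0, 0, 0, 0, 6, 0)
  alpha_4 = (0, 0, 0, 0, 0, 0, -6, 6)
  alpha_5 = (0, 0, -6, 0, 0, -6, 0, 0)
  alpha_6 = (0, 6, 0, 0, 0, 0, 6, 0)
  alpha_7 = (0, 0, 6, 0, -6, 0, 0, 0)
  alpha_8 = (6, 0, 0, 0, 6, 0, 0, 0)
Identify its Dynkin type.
Compute the Cartan integers a_ij = 2(alpha_i, alpha_j)/(alpha_j, alpha_j); the resulting 8x8 Cartan matrix is
[[2, 0, 0, -1, 0, 0, 0, -1], [0, 2, -1, 0, 0, 0, 0, 0], [0, -1, 2, -1, 0, 0, 0, 0], [-1, 0, -1, 2, 0, -1, 0, 0], [0, 0, 0, 0, 2, 0, -1, 0], [0, 0, 0, -1, 0, 2, 0, 0], [0, 0, 0, 0, -1, 0, 2, -1], [-1, 0, 0, 0, 0, 0, -1, 2]].
All simple roots have the same length, so the diagram is simply laced. The associated Dynkin diagram is a chain of 7 nodes with one extra node attached to the third node from one end (E_8), so the type is E_8.

E_8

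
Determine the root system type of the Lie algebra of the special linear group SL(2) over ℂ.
A1

This is sl(2), which has dimension 2^2 - 1 = 3 and rank 2 - 1 = 1 (a Cartan subalgebra is the diagonal traceless matrices). In the classification of classical Lie algebras, the special linear algebra sl(n+1) has type A_n; here n = 1, so the Dynkin diagram is a chain of 1 nodes with single edges (A_1). Hence the type is A_1.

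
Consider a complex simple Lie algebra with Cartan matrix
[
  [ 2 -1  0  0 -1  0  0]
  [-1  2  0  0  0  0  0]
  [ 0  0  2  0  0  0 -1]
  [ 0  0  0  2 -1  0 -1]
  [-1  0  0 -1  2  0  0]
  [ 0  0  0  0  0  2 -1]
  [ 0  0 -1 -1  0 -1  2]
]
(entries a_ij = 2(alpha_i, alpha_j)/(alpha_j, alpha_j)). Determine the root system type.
type D_7

The matrix has rank 7 with 2's on the diagonal. Reading the off-diagonal entries as Dynkin edges (a single edge where a_ij = a_ji = -1; a double or triple edge where a_ij * a_ji = 2 or 3), the diagram is a chain of 5 nodes with a fork of two nodes at one end (D_7). One simple-root ordering that puts it in standard form is (alpha_2, alpha_1, alpha_5, alpha_4, alpha_7, alpha_3, alpha_6). So the algebra is type D_7, i.e. so(14).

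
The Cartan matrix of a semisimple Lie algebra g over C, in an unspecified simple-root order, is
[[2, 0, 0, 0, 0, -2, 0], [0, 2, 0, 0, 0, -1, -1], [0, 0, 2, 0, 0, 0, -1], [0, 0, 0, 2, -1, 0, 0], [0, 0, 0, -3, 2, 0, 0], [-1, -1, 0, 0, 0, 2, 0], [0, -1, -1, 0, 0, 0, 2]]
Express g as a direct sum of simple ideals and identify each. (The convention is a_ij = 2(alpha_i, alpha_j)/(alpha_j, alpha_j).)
The diagram associated to this matrix has two connected components: the simple roots {alpha_1, alpha_2, alpha_3, alpha_6, alpha_7} form a chain of 5 nodes with a double edge at one end; the terminal node there is the unique long simple root (C_5), and {alpha_4, alpha_5} form two nodes joined by a triple edge (G_2). A semisimple Lie algebra decomposes uniquely as the direct sum of simple ideals, one per connected component of its Dynkin diagram, so g ≅ C_5 ⊕ G_2 (dimension 55 + 14 = 69).

C5 ⊕ G2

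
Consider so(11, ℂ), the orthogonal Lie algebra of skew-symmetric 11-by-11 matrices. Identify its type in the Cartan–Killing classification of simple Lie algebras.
B_5

This is so(11) with 11 odd, which has dimension 11(11-1)/2 = 55 and rank (11-1)/2 = 5. In the classification of classical Lie algebras, the orthogonal algebra so(2n+1) in an odd number of variables has type B_n; here n = 5, so the Dynkin diagram is a chain of 5 nodes with a double edge at one end; the terminal node there is the unique short simple root (B_5). Hence the type is B_5.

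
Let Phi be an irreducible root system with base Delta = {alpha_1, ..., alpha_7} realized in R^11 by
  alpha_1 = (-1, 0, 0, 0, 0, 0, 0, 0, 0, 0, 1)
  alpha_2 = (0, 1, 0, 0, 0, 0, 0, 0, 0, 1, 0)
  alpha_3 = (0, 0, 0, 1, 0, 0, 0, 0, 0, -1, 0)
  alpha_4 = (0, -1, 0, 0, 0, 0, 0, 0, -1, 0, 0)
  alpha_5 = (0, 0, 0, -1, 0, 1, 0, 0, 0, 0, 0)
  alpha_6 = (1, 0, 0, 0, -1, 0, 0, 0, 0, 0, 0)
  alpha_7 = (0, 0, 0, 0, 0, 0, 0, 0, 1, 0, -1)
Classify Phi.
Compute the Cartan integers a_ij = 2(alpha_i, alpha_j)/(alpha_j, alpha_j); the resulting 7x7 Cartan matrix is
[[2, 0, 0, 0, 0, -1, -1], [0, 2, -1, -1, 0, 0, 0], [0, -1, 2, 0, -1, 0, 0], [0, -1, 0, 2, 0, 0, -1], [0, 0, -1, 0, 2, 0, 0], [-1, 0, 0, 0, 0, 2, 0], [-1, 0, 0, -1, 0, 0, 2]].
All simple roots have the same length, so the diagram is simply laced. The associated Dynkin diagram is a chain of 7 nodes with single edges (A_7), so the type is A_7 (the algebra sl(8)).

type A_7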